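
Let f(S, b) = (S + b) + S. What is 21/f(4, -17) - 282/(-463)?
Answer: -2395/1389 ≈ -1.7243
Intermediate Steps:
f(S, b) = b + 2*S
21/f(4, -17) - 282/(-463) = 21/(-17 + 2*4) - 282/(-463) = 21/(-17 + 8) - 282*(-1/463) = 21/(-9) + 282/463 = 21*(-1/9) + 282/463 = -7/3 + 282/463 = -2395/1389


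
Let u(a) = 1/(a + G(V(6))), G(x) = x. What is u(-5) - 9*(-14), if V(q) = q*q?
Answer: 3907/31 ≈ 126.03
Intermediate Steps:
V(q) = q²
u(a) = 1/(36 + a) (u(a) = 1/(a + 6²) = 1/(a + 36) = 1/(36 + a))
u(-5) - 9*(-14) = 1/(36 - 5) - 9*(-14) = 1/31 + 126 = 3907/31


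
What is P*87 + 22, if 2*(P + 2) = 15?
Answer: 1001/2 ≈ 500.50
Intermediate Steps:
P = 11/2 (P = -2 + (½)*15 = -2 + 15/2 = 11/2 ≈ 5.5000)
P*87 + 22 = (11/2)*87 + 22 = 957/2 + 22 = 1001/2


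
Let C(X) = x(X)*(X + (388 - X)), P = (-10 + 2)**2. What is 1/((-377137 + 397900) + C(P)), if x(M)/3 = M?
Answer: 1/95259 ≈ 1.0498e-5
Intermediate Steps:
x(M) = 3*M
P = 64 (P = (-8)**2 = 64)
C(X) = 1164*X (C(X) = (3*X)*(X + (388 - X)) = (3*X)*388 = 1164*X)
1/((-377137 + 397900) + C(P)) = 1/((-377137 + 397900) + 1164*64) = 1/(20763 + 74496) = 1/95259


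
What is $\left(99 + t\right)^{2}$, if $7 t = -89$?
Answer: $\frac{364816}{49} \approx 7445.2$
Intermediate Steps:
$t = - \frac{89}{7}$ ($t = \frac{1}{7} \left(-89\right) = - \frac{89}{7} \approx -12.714$)
$\left(99 + t\right)^{2} = \left(99 - \frac{89}{7}\right)^{2} = \left(\frac{604}{7}\right)^{2} = \frac{364816}{49}$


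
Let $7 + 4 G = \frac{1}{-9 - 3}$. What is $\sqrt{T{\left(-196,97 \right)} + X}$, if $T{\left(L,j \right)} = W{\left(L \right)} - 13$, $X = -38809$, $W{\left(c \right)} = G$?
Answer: $\frac{i \sqrt{5590623}}{12} \approx 197.04 i$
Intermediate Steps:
$G = - \frac{85}{48}$ ($G = - \frac{7}{4} + \frac{1}{4 \left(-9 - 3\right)} = - \frac{7}{4} + \frac{1}{4 \left(-12\right)} = - \frac{7}{4} + \frac{1}{4} \left(- \frac{1}{12}\right) = - \frac{7}{4} - \frac{1}{48} = - \frac{85}{48} \approx -1.7708$)
$W{\left(c \right)} = - \frac{85}{48}$
$T{\left(L,j \right)} = - \frac{709}{48}$ ($T{\left(L,j \right)} = - \frac{85}{48} - 13 = - \frac{709}{48}$)
$\sqrt{T{\left(-196,97 \right)} + X} = \sqrt{- \frac{709}{48} - 38809} = \sqrt{- \frac{1863541}{48}} = \frac{i \sqrt{5590623}}{12}$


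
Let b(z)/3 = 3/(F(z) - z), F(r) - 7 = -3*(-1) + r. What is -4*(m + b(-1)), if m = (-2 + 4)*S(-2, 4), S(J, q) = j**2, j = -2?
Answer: -178/5 ≈ -35.600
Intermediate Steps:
F(r) = 10 + r (F(r) = 7 + (-3*(-1) + r) = 7 + (3 + r) = 10 + r)
S(J, q) = 4 (S(J, q) = (-2)**2 = 4)
b(z) = 9/10 (b(z) = 3*(3/((10 + z) - z)) = 3*(3/10) = 9/10)
m = 8 (m = (-2 + 4)*4 = 2*4 = 8)
-4*(m + b(-1)) = -4*(8 + 9/10) = -4*89/10 = -178/5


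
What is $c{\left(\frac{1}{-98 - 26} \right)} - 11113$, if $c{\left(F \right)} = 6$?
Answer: $-11107$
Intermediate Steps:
$c{\left(\frac{1}{-98 - 26} \right)} - 11113 = 6 - 11113 = -11107$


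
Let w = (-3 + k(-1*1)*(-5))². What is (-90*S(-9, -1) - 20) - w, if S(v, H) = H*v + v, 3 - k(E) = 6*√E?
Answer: 556 + 1080*I ≈ 556.0 + 1080.0*I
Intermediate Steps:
k(E) = 3 - 6*√E
w = (-18 + 30*I)² (w = (-3 + (3 - 6*I)*(-5))² = (-3 + (-15 + 30*I))² = (-18 + 30*I)² ≈ -576.0 - 1080.0*I)
S(v, H) = v + H*v
(-90*S(-9, -1) - 20) - w = (-(-810)*(1 - 1) - 20) - (-576 - 1080*I) = (-(-810)*0 - 20) + (576 + 1080*I) = (-90*0 - 20) + (576 + 1080*I) = (0 - 20) + (576 + 1080*I) = -20 + (576 + 1080*I) = 556 + 1080*I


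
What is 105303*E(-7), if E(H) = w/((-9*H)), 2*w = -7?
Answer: -35101/6 ≈ -5850.2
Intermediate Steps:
w = -7/2 (w = (½)*(-7) = -7/2 ≈ -3.5000)
E(H) = 7/(18*H) (E(H) = -7*(-1/(9*H))/2 = -(-7)/(18*H) = 7/(18*H))
105303*E(-7) = 105303*((7/18)/(-7)) = 105303*((7/18)*(-⅐)) = 105303*(-1/18) = -35101/6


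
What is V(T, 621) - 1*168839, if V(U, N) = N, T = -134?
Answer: -168218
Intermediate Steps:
V(T, 621) - 1*168839 = 621 - 1*168839 = 621 - 168839 = -168218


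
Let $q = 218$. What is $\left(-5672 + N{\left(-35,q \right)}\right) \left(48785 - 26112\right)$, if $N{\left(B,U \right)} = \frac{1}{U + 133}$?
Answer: $- \frac{45139018183}{351} \approx -1.286 \cdot 10^{8}$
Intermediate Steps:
$N{\left(B,U \right)} = \frac{1}{133 + U}$
$\left(-5672 + N{\left(-35,q \right)}\right) \left(48785 - 26112\right) = \left(-5672 + \frac{1}{133 + 218}\right) \left(48785 - 26112\right) = \left(-5672 + \frac{1}{351}\right) 22673 = \left(- \frac{1990871}{351}\right) 22673 = - \frac{45139018183}{351}$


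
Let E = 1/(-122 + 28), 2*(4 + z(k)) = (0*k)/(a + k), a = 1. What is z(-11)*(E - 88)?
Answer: 16546/47 ≈ 352.04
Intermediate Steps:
z(k) = -4 (z(k) = -4 + ((0*k)/(1 + k))/2 = -4 + (0/(1 + k))/2 = -4 + (½)*0 = -4 + 0 = -4)
E = -1/94 (E = 1/(-94) = -1/94 ≈ -0.010638)
z(-11)*(E - 88) = -4*(-1/94 - 88) = -4*(-8273/94) = 16546/47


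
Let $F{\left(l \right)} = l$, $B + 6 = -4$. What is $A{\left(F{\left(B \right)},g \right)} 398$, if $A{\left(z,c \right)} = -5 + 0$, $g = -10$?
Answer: $-1990$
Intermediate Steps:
$B = -10$ ($B = -6 - 4 = -10$)
$A{\left(z,c \right)} = -5$
$A{\left(F{\left(B \right)},g \right)} 398 = \left(-5\right) 398 = -1990$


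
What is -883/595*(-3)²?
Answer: -7947/595 ≈ -13.356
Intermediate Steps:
-883/595*(-3)² = -883*1/595*9 = -883/595*9 = -7947/595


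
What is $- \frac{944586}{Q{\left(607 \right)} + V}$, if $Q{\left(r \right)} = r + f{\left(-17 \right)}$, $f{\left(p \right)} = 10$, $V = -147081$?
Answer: $\frac{472293}{73232} \approx 6.4493$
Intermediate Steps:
$Q{\left(r \right)} = 10 + r$ ($Q{\left(r \right)} = r + 10 = 10 + r$)
$- \frac{944586}{Q{\left(607 \right)} + V} = - \frac{944586}{\left(10 + 607\right) - 147081} = - \frac{944586}{617 - 147081} = - \frac{944586}{-146464} = \left(-944586\right) \left(- \frac{1}{146464}\right) = \frac{472293}{73232}$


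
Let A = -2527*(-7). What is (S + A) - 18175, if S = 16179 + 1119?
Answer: 16812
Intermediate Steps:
S = 17298
A = 17689
(S + A) - 18175 = (17298 + 17689) - 18175 = 34987 - 18175 = 16812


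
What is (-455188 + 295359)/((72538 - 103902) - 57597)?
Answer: 159829/88961 ≈ 1.7966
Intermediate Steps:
(-455188 + 295359)/((72538 - 103902) - 57597) = -159829/(-31364 - 57597) = -159829/(-88961) = -159829*(-1/88961) = 159829/88961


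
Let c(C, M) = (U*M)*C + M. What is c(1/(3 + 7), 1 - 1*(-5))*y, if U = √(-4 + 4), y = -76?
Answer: -456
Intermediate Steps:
U = 0 (U = √0 = 0)
c(C, M) = M (c(C, M) = (0*M)*C + M = 0*C + M = 0 + M = M)
c(1/(3 + 7), 1 - 1*(-5))*y = (1 - 1*(-5))*(-76) = (1 + 5)*(-76) = 6*(-76) = -456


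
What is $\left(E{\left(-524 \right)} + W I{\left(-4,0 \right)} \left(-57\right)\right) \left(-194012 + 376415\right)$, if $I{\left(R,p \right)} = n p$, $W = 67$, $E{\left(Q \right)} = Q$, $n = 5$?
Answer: $-95579172$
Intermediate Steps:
$I{\left(R,p \right)} = 5 p$
$\left(E{\left(-524 \right)} + W I{\left(-4,0 \right)} \left(-57\right)\right) \left(-194012 + 376415\right) = \left(-524 + 67 \cdot 5 \cdot 0 \left(-57\right)\right) \left(-194012 + 376415\right) = \left(-524 + 67 \cdot 0 \left(-57\right)\right) 182403 = \left(-524 + 0 \left(-57\right)\right) 182403 = \left(-524 + 0\right) 182403 = \left(-524\right) 182403 = -95579172$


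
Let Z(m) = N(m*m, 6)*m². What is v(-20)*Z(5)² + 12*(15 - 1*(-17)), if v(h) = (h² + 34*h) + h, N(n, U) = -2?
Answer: -749616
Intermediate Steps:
Z(m) = -2*m²
v(h) = h² + 35*h
v(-20)*Z(5)² + 12*(15 - 1*(-17)) = (-20*(35 - 20))*(-2*5²)² + 12*(15 - 1*(-17)) = (-20*15)*(-2*25)² + 12*(15 + 17) = -300*(-50)² + 12*32 = -300*2500 + 384 = -750000 + 384 = -749616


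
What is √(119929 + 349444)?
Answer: √469373 ≈ 685.11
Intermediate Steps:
√(119929 + 349444) = √469373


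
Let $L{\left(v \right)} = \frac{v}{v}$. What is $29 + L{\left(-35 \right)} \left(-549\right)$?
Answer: $-520$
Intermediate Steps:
$L{\left(v \right)} = 1$
$29 + L{\left(-35 \right)} \left(-549\right) = 29 + 1 \left(-549\right) = 29 - 549 = -520$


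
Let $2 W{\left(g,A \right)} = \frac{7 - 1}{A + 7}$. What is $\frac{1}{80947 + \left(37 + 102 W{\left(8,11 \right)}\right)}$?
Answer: $\frac{1}{81001} \approx 1.2346 \cdot 10^{-5}$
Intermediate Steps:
$W{\left(g,A \right)} = \frac{3}{7 + A}$ ($W{\left(g,A \right)} = \frac{\left(7 - 1\right) \frac{1}{A + 7}}{2} = \frac{6 \frac{1}{7 + A}}{2} = \frac{3}{7 + A}$)
$\frac{1}{80947 + \left(37 + 102 W{\left(8,11 \right)}\right)} = \frac{1}{80947 + \left(37 + 102 \frac{3}{7 + 11}\right)} = \frac{1}{80947 + \left(37 + 102 \cdot \frac{3}{18}\right)} = \frac{1}{80947 + \left(37 + 102 \cdot 3 \cdot \frac{1}{18}\right)} = \frac{1}{80947 + \left(37 + 102 \cdot \frac{1}{6}\right)} = \frac{1}{80947 + \left(37 + 17\right)} = \frac{1}{80947 + 54} = \frac{1}{81001}$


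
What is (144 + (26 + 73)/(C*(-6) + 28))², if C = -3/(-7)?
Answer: 693005625/31684 ≈ 21872.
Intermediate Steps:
C = 3/7 (C = -3*(-⅐) = 3/7 ≈ 0.42857)
(144 + (26 + 73)/(C*(-6) + 28))² = (144 + (26 + 73)/((3/7)*(-6) + 28))² = (144 + 99/(-18/7 + 28))² = (144 + 99/(178/7))² = (144 + 99*(7/178))² = (144 + 693/178)² = (26325/178)² = 693005625/31684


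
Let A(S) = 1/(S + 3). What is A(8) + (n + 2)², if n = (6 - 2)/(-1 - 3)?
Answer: 12/11 ≈ 1.0909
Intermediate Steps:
n = -1 (n = 4/(-4) = 4*(-¼) = -1)
A(S) = 1/(3 + S)
A(8) + (n + 2)² = 1/(3 + 8) + (-1 + 2)² = 1/11 + 1² = 1/11 + 1 = 12/11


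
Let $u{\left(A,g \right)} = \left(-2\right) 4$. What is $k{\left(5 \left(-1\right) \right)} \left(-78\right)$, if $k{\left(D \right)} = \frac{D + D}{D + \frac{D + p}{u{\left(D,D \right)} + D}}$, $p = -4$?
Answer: $- \frac{2535}{14} \approx -181.07$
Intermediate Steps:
$u{\left(A,g \right)} = -8$
$k{\left(D \right)} = \frac{2 D}{D + \frac{-4 + D}{-8 + D}}$ ($k{\left(D \right)} = \frac{D + D}{D + \frac{D - 4}{-8 + D}} = \frac{2 D}{D + \frac{-4 + D}{-8 + D}}$)
$k{\left(5 \left(-1\right) \right)} \left(-78\right) = \frac{2 \cdot 5 \left(-1\right) \left(-8 + 5 \left(-1\right)\right)}{-4 + \left(5 \left(-1\right)\right)^{2} - 7 \cdot 5 \left(-1\right)} \left(-78\right) = 2 \left(-5\right) \frac{1}{-4 + \left(-5\right)^{2} - -35} \left(-8 - 5\right) \left(-78\right) = 2 \left(-5\right) \frac{1}{-4 + 25 + 35} \left(-13\right) \left(-78\right) = 2 \left(-5\right) \frac{1}{56} \left(-13\right) \left(-78\right) = \frac{65}{28} \left(-78\right) = - \frac{2535}{14}$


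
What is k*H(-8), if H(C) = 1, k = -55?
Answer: -55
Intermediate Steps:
k*H(-8) = -55*1 = -55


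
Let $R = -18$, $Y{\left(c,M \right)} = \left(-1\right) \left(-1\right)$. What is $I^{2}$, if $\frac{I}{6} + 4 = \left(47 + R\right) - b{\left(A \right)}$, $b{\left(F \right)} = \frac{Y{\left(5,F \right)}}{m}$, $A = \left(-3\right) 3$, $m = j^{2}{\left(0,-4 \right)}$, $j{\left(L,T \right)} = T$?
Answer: $\frac{1432809}{64} \approx 22388.0$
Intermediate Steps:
$Y{\left(c,M \right)} = 1$
$m = 16$ ($m = \left(-4\right)^{2} = 16$)
$A = -9$
$b{\left(F \right)} = \frac{1}{16}$ ($b{\left(F \right)} = 1 \cdot \frac{1}{16} = \frac{1}{16}$)
$I = \frac{1197}{8}$ ($I = -24 + 6 \left(\left(47 - 18\right) - \frac{1}{16}\right) = -24 + 6 \left(29 - \frac{1}{16}\right) = -24 + 6 \cdot \frac{463}{16} = -24 + \frac{1389}{8} = \frac{1197}{8} \approx 149.63$)
$I^{2} = \left(\frac{1197}{8}\right)^{2} = \frac{1432809}{64}$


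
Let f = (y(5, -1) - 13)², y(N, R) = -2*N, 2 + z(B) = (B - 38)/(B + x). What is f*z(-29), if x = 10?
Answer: 15341/19 ≈ 807.42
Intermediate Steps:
z(B) = -2 + (-38 + B)/(10 + B) (z(B) = -2 + (B - 38)/(B + 10) = -2 + (-38 + B)/(10 + B))
f = 529 (f = (-2*5 - 13)² = (-10 - 13)² = (-23)² = 529)
f*z(-29) = 529*((-58 - 1*(-29))/(10 - 29)) = 529*((-58 + 29)/(-19)) = 529*(-1/19*(-29)) = 529*(29/19) = 15341/19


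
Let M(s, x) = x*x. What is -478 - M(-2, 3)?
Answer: -487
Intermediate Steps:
M(s, x) = x²
-478 - M(-2, 3) = -478 - 3² = -478 - 9 = -487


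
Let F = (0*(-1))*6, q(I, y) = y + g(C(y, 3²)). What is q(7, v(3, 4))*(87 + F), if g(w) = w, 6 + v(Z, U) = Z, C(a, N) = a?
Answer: -522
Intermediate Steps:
v(Z, U) = -6 + Z
q(I, y) = 2*y (q(I, y) = y + y = 2*y)
F = 0 (F = 0*6 = 0)
q(7, v(3, 4))*(87 + F) = (2*(-6 + 3))*(87 + 0) = (2*(-3))*87 = -6*87 = -522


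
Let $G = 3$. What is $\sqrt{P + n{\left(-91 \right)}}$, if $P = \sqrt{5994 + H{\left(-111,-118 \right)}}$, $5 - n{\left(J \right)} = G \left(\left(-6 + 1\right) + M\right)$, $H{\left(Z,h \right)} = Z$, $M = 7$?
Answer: $\sqrt{-1 + \sqrt{5883}} \approx 8.7006$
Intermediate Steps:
$n{\left(J \right)} = -1$ ($n{\left(J \right)} = 5 - 3 \left(\left(-6 + 1\right) + 7\right) = 5 - 3 \left(-5 + 7\right) = 5 - 3 \cdot 2 = 5 - 6 = -1$)
$P = \sqrt{5883}$ ($P = \sqrt{5994 - 111} = \sqrt{5883} \approx 76.701$)
$\sqrt{P + n{\left(-91 \right)}} = \sqrt{\sqrt{5883} - 1} = \sqrt{-1 + \sqrt{5883}}$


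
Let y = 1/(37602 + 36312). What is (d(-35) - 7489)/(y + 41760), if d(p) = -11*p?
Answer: -525085056/3086648641 ≈ -0.17011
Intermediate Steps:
y = 1/73914 ≈ 1.3529e-5
(d(-35) - 7489)/(y + 41760) = (-11*(-35) - 7489)/(1/73914 + 41760) = (385 - 7489)/(3086648641/73914) = -7104*73914/3086648641 = -525085056/3086648641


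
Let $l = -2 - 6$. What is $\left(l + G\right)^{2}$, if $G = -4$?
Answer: $144$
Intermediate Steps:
$l = -8$ ($l = -2 - 6 = -8$)
$\left(l + G\right)^{2} = \left(-8 - 4\right)^{2} = \left(-12\right)^{2} = 144$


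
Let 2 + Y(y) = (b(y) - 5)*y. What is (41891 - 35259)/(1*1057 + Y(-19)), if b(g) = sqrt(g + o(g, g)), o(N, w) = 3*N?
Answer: 476675/84371 + 15751*I*sqrt(19)/84371 ≈ 5.6497 + 0.81375*I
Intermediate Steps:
b(g) = 2*sqrt(g) (b(g) = sqrt(g + 3*g) = sqrt(4*g) = 2*sqrt(g))
Y(y) = -2 + y*(-5 + 2*sqrt(y)) (Y(y) = -2 + (2*sqrt(y) - 5)*y = -2 + (-5 + 2*sqrt(y))*y = -2 + y*(-5 + 2*sqrt(y)))
(41891 - 35259)/(1*1057 + Y(-19)) = (41891 - 35259)/(1*1057 + (-2 - 5*(-19) + 2*(-19)**(3/2))) = 6632/(1057 + (-2 + 95 + 2*(-19*I*sqrt(19)))) = 6632/(1057 + (-2 + 95 - 38*I*sqrt(19))) = 6632/(1057 + (93 - 38*I*sqrt(19))) = 6632/(1150 - 38*I*sqrt(19))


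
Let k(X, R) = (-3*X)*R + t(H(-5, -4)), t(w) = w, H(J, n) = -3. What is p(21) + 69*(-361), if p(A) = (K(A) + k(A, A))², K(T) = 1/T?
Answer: 764359156/441 ≈ 1.7332e+6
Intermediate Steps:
k(X, R) = -3 - 3*R*X (k(X, R) = (-3*X)*R - 3 = -3*R*X - 3 = -3 - 3*R*X)
p(A) = (-3 + 1/A - 3*A²)² (p(A) = (1/A + (-3 - 3*A*A))² = (1/A + (-3 - 3*A²))² = (-3 + 1/A - 3*A²)²)
p(21) + 69*(-361) = (-1 + 3*21*(1 + 21²))²/21² + 69*(-361) = (-1 + 3*21*(1 + 441))²/441 - 24909 = (-1 + 3*21*442)²/441 - 24909 = (-1 + 27846)²/441 - 24909 = (1/441)*27845² - 24909 = (1/441)*775344025 - 24909 = 775344025/441 - 24909 = 764359156/441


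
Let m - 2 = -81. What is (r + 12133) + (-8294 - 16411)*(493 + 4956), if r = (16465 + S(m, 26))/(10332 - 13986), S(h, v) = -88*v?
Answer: -491848189625/3654 ≈ -1.3461e+8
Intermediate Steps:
m = -79 (m = 2 - 81 = -79)
r = -14177/3654 (r = (16465 - 88*26)/(10332 - 13986) = (16465 - 2288)/(-3654) = 14177*(-1/3654) = -14177/3654 ≈ -3.8799)
(r + 12133) + (-8294 - 16411)*(493 + 4956) = (-14177/3654 + 12133) + (-8294 - 16411)*(493 + 4956) = 44319805/3654 - 24705*5449 = 44319805/3654 - 134617545 = -491848189625/3654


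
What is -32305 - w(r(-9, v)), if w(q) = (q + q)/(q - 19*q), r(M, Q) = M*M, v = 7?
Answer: -290744/9 ≈ -32305.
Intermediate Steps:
r(M, Q) = M²
w(q) = -⅑ (w(q) = (2*q)/((-18*q)) = (2*q)*(-1/(18*q)) = -⅑)
-32305 - w(r(-9, v)) = -32305 - 1*(-⅑) = -32305 + ⅑ = -290744/9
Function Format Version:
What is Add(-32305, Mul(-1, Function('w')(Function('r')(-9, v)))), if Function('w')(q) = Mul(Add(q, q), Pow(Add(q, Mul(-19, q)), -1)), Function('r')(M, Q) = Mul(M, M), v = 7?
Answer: Rational(-290744, 9) ≈ -32305.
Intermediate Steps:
Function('r')(M, Q) = Pow(M, 2)
Function('w')(q) = Rational(-1, 9) (Function('w')(q) = Mul(Mul(2, q), Pow(Mul(-18, q), -1)) = Mul(Mul(2, q), Mul(Rational(-1, 18), Pow(q, -1))) = Rational(-1, 9))
Add(-32305, Mul(-1, Function('w')(Function('r')(-9, v)))) = Add(-32305, Mul(-1, Rational(-1, 9))) = Add(-32305, Rational(1, 9)) = Rational(-290744, 9)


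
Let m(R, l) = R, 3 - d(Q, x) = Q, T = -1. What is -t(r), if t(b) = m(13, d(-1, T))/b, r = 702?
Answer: -1/54 ≈ -0.018519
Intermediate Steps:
d(Q, x) = 3 - Q
t(b) = 13/b
-t(r) = -13/702 = -1*1/54 = -1/54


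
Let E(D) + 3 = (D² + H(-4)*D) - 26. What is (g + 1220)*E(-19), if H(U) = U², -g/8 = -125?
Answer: 62160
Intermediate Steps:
g = 1000 (g = -8*(-125) = 1000)
E(D) = -29 + D² + 16*D (E(D) = -3 + ((D² + (-4)²*D) - 26) = -3 + ((D² + 16*D) - 26) = -3 + (-26 + D² + 16*D) = -29 + D² + 16*D)
(g + 1220)*E(-19) = (1000 + 1220)*(-29 + (-19)² + 16*(-19)) = 2220*(-29 + 361 - 304) = 2220*28 = 62160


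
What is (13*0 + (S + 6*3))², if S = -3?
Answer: 225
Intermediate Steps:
(13*0 + (S + 6*3))² = (13*0 + (-3 + 6*3))² = (0 + (-3 + 18))² = (0 + 15)² = 15² = 225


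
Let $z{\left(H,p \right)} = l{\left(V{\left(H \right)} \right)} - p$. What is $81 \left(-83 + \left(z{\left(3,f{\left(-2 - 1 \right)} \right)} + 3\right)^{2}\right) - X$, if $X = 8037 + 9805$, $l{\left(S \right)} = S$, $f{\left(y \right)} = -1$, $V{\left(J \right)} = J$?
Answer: $-20596$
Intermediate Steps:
$X = 17842$
$z{\left(H,p \right)} = H - p$
$81 \left(-83 + \left(z{\left(3,f{\left(-2 - 1 \right)} \right)} + 3\right)^{2}\right) - X = 81 \left(-83 + \left(\left(3 - -1\right) + 3\right)^{2}\right) - 17842 = 81 \left(-83 + \left(\left(3 + 1\right) + 3\right)^{2}\right) - 17842 = 81 \left(-83 + \left(4 + 3\right)^{2}\right) - 17842 = 81 \left(-83 + 7^{2}\right) - 17842 = 81 \left(-83 + 49\right) - 17842 = 81 \left(-34\right) - 17842 = -2754 - 17842 = -20596$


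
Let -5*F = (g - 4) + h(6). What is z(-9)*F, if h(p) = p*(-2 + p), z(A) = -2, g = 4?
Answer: 48/5 ≈ 9.6000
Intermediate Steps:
F = -24/5 (F = -((4 - 4) + 6*(-2 + 6))/5 = -(0 + 6*4)/5 = -(0 + 24)/5 = -1/5*24 = -24/5 ≈ -4.8000)
z(-9)*F = -2*(-24/5) = 48/5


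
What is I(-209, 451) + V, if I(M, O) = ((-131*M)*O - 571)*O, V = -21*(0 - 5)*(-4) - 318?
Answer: 5568657720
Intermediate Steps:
V = -738 (V = -(-105)*(-4) - 318 = -21*20 - 318 = -420 - 318 = -738)
I(M, O) = O*(-571 - 131*M*O) (I(M, O) = (-131*M*O - 571)*O = (-571 - 131*M*O)*O = O*(-571 - 131*M*O))
I(-209, 451) + V = -1*451*(571 + 131*(-209)*451) - 738 = -1*451*(571 - 12347929) - 738 = -1*451*(-12347358) - 738 = 5568658458 - 738 = 5568657720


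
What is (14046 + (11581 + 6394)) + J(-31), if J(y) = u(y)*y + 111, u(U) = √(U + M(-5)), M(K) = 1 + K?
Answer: 32132 - 31*I*√35 ≈ 32132.0 - 183.4*I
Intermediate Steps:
u(U) = √(-4 + U) (u(U) = √(U + (1 - 5)) = √(U - 4) = √(-4 + U))
J(y) = 111 + y*√(-4 + y) (J(y) = √(-4 + y)*y + 111 = y*√(-4 + y) + 111 = 111 + y*√(-4 + y))
(14046 + (11581 + 6394)) + J(-31) = (14046 + (11581 + 6394)) + (111 - 31*√(-4 - 31)) = (14046 + 17975) + (111 - 31*I*√35) = 32021 + (111 - 31*I*√35) = 32132 - 31*I*√35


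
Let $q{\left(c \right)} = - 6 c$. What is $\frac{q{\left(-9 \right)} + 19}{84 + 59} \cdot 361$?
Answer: $\frac{26353}{143} \approx 184.29$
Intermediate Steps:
$\frac{q{\left(-9 \right)} + 19}{84 + 59} \cdot 361 = \frac{\left(-6\right) \left(-9\right) + 19}{84 + 59} \cdot 361 = \frac{54 + 19}{143} \cdot 361 = 73 \cdot \frac{1}{143} \cdot 361 = \frac{73}{143} \cdot 361 = \frac{26353}{143}$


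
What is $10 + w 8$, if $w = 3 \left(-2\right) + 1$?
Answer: $-30$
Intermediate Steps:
$w = -5$ ($w = -6 + 1 = -5$)
$10 + w 8 = 10 - 40 = -30$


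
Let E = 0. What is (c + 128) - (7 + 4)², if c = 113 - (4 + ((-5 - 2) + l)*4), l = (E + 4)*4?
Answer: 80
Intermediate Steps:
l = 16 (l = (0 + 4)*4 = 4*4 = 16)
c = 73 (c = 113 - (4 + ((-5 - 2) + 16)*4) = 113 - (4 + (-7 + 16)*4) = 113 - (4 + 9*4) = 113 - (4 + 36) = 113 - 1*40 = 113 - 40 = 73)
(c + 128) - (7 + 4)² = (73 + 128) - (7 + 4)² = 201 - 1*11² = 201 - 1*121 = 201 - 121 = 80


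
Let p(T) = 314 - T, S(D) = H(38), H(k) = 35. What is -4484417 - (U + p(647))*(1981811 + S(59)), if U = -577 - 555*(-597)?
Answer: -654855948967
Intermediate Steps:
U = 330758 (U = -577 + 331335 = 330758)
S(D) = 35
-4484417 - (U + p(647))*(1981811 + S(59)) = -4484417 - (330758 + (314 - 1*647))*(1981811 + 35) = -4484417 - (330758 + (314 - 647))*1981846 = -4484417 - (330758 - 333)*1981846 = -4484417 - 330425*1981846 = -4484417 - 1*654851464550 = -4484417 - 654851464550 = -654855948967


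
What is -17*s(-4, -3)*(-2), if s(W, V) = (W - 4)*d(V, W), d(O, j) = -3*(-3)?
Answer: -2448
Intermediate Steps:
d(O, j) = 9
s(W, V) = -36 + 9*W (s(W, V) = (W - 4)*9 = (-4 + W)*9 = -36 + 9*W)
-17*s(-4, -3)*(-2) = -17*(-36 + 9*(-4))*(-2) = -17*(-36 - 36)*(-2) = -17*(-72)*(-2) = 1224*(-2) = -2448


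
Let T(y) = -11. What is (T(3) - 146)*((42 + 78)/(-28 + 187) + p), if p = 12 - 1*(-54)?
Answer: -555466/53 ≈ -10480.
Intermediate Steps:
p = 66 (p = 12 + 54 = 66)
(T(3) - 146)*((42 + 78)/(-28 + 187) + p) = (-11 - 146)*((42 + 78)/(-28 + 187) + 66) = -157*(120/159 + 66) = -157*(120*(1/159) + 66) = -157*(40/53 + 66) = -157*3538/53 = -555466/53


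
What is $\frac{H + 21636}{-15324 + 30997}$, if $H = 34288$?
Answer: $\frac{55924}{15673} \approx 3.5682$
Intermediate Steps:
$\frac{H + 21636}{-15324 + 30997} = \frac{34288 + 21636}{-15324 + 30997} = \frac{55924}{15673}$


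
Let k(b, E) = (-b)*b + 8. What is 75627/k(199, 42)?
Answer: -75627/39593 ≈ -1.9101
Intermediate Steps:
k(b, E) = 8 - b**2 (k(b, E) = -b**2 + 8 = 8 - b**2)
75627/k(199, 42) = 75627/(8 - 1*199**2) = 75627/(8 - 1*39601) = 75627/(8 - 39601) = 75627/(-39593) = 75627*(-1/39593) = -75627/39593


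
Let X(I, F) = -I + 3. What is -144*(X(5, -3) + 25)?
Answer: -3312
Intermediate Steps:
X(I, F) = 3 - I
-144*(X(5, -3) + 25) = -144*((3 - 1*5) + 25) = -144*((3 - 5) + 25) = -144*(-2 + 25) = -144*23 = -3312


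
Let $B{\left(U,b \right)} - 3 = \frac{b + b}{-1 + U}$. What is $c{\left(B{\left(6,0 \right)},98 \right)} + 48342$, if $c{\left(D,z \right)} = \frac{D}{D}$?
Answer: $48343$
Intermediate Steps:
$B{\left(U,b \right)} = 3 + \frac{2 b}{-1 + U}$ ($B{\left(U,b \right)} = 3 + \frac{b + b}{-1 + U} = 3 + \frac{2 b}{-1 + U}$)
$c{\left(D,z \right)} = 1$
$c{\left(B{\left(6,0 \right)},98 \right)} + 48342 = 1 + 48342 = 48343$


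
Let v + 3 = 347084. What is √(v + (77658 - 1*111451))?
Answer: 2*√78322 ≈ 559.72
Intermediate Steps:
v = 347081 (v = -3 + 347084 = 347081)
√(v + (77658 - 1*111451)) = √(347081 + (77658 - 1*111451)) = √(347081 + (77658 - 111451)) = √(347081 - 33793) = √313288 = 2*√78322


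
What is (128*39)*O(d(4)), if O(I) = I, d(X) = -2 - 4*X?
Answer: -89856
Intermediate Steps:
(128*39)*O(d(4)) = (128*39)*(-2 - 4*4) = 4992*(-2 - 16) = 4992*(-18) = -89856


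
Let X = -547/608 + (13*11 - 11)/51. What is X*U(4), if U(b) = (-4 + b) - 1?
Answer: -17453/10336 ≈ -1.6886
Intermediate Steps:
U(b) = -5 + b
X = 17453/10336 (X = -547*1/608 + (143 - 11)*(1/51) = -547/608 + 132*(1/51) = -547/608 + 44/17 = 17453/10336 ≈ 1.6886)
X*U(4) = 17453*(-5 + 4)/10336 = (17453/10336)*(-1) = -17453/10336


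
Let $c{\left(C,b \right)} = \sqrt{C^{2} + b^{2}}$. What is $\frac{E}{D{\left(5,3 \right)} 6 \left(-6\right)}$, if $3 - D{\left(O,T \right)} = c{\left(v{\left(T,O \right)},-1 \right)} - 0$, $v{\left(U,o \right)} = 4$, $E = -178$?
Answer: $- \frac{89}{48} - \frac{89 \sqrt{17}}{144} \approx -4.4025$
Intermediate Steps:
$D{\left(O,T \right)} = 3 - \sqrt{17}$ ($D{\left(O,T \right)} = 3 - \left(\sqrt{4^{2} + \left(-1\right)^{2}} - 0\right) = 3 - \left(\sqrt{16 + 1} + 0\right) = 3 - \left(\sqrt{17} + 0\right) = 3 - \sqrt{17}$)
$\frac{E}{D{\left(5,3 \right)} 6 \left(-6\right)} = - \frac{178}{\left(3 - \sqrt{17}\right) 6 \left(-6\right)} = - \frac{178}{\left(18 - 6 \sqrt{17}\right) \left(-6\right)} = - \frac{178}{-108 + 36 \sqrt{17}}$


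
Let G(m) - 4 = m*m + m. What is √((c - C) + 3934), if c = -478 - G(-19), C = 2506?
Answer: 2*√151 ≈ 24.576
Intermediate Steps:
G(m) = 4 + m + m² (G(m) = 4 + (m*m + m) = 4 + (m² + m) = 4 + (m + m²) = 4 + m + m²)
c = -824 (c = -478 - (4 - 19 + (-19)²) = -478 - (4 - 19 + 361) = -478 - 1*346 = -478 - 346 = -824)
√((c - C) + 3934) = √((-824 - 1*2506) + 3934) = √((-824 - 2506) + 3934) = √(-3330 + 3934) = √604 = 2*√151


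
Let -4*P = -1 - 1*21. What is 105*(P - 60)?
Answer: -11445/2 ≈ -5722.5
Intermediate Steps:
P = 11/2 (P = -(-1 - 1*21)/4 = -(-1 - 21)/4 = -¼*(-22) = 11/2 ≈ 5.5000)
105*(P - 60) = 105*(11/2 - 60) = 105*(-109/2) = -11445/2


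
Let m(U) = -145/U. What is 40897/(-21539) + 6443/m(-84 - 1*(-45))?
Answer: 5406325238/3123155 ≈ 1731.0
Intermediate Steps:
40897/(-21539) + 6443/m(-84 - 1*(-45)) = 40897/(-21539) + 6443/((-145/(-84 - 1*(-45)))) = 40897*(-1/21539) + 6443/((-145/(-84 + 45))) = -40897/21539 + 6443/((-145/(-39))) = -40897/21539 + 6443/((-145*(-1/39))) = -40897/21539 + 6443/(145/39) = -40897/21539 + 6443*(39/145) = -40897/21539 + 251277/145 = 5406325238/3123155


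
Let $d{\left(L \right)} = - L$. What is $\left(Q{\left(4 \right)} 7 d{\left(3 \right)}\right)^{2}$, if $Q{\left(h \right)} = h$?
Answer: $7056$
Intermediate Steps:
$\left(Q{\left(4 \right)} 7 d{\left(3 \right)}\right)^{2} = \left(4 \cdot 7 \left(\left(-1\right) 3\right)\right)^{2} = \left(28 \left(-3\right)\right)^{2} = \left(-84\right)^{2} = 7056$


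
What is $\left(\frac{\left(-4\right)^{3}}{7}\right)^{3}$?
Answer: $- \frac{262144}{343} \approx -764.27$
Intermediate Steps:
$\left(\frac{\left(-4\right)^{3}}{7}\right)^{3} = \left(\left(-64\right) \frac{1}{7}\right)^{3} = \left(- \frac{64}{7}\right)^{3} = - \frac{262144}{343}$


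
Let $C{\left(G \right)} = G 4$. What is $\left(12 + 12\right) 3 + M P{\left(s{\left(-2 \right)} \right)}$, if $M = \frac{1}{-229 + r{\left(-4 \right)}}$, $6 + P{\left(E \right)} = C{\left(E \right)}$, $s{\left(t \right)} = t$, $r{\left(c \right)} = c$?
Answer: $\frac{16790}{233} \approx 72.06$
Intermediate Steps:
$C{\left(G \right)} = 4 G$
$P{\left(E \right)} = -6 + 4 E$
$M = - \frac{1}{233}$ ($M = \frac{1}{-229 - 4} = \frac{1}{-233} = - \frac{1}{233} \approx -0.0042918$)
$\left(12 + 12\right) 3 + M P{\left(s{\left(-2 \right)} \right)} = \left(12 + 12\right) 3 - \frac{-6 + 4 \left(-2\right)}{233} = 24 \cdot 3 - \frac{-6 - 8}{233} = 72 - - \frac{14}{233} = 72 + \frac{14}{233} = \frac{16790}{233}$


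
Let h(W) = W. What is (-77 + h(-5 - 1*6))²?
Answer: 7744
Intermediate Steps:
(-77 + h(-5 - 1*6))² = (-77 + (-5 - 1*6))² = (-77 + (-5 - 6))² = (-77 - 11)² = (-88)² = 7744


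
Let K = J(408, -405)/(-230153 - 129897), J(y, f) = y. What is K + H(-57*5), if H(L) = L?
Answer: -51307329/180025 ≈ -285.00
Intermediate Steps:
K = -204/180025 (K = 408/(-230153 - 129897) = 408/(-360050) = 408*(-1/360050) = -204/180025 ≈ -0.0011332)
K + H(-57*5) = -204/180025 - 57*5 = -204/180025 - 285 = -51307329/180025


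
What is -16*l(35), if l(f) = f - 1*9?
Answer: -416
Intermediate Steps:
l(f) = -9 + f (l(f) = f - 9 = -9 + f)
-16*l(35) = -16*(-9 + 35) = -16*26 = -416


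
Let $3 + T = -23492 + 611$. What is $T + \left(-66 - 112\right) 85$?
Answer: $-38014$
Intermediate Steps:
$T = -22884$ ($T = -3 + \left(-23492 + 611\right) = -3 - 22881 = -22884$)
$T + \left(-66 - 112\right) 85 = -22884 + \left(-66 - 112\right) 85 = -22884 - 15130 = -38014$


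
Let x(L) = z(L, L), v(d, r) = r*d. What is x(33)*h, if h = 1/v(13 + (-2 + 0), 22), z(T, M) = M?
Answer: 3/22 ≈ 0.13636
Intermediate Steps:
v(d, r) = d*r
h = 1/242 (h = 1/((13 + (-2 + 0))*22) = 1/((13 - 2)*22) = 1/(11*22) = 1/242 ≈ 0.0041322)
x(L) = L
x(33)*h = 33*(1/242) = 3/22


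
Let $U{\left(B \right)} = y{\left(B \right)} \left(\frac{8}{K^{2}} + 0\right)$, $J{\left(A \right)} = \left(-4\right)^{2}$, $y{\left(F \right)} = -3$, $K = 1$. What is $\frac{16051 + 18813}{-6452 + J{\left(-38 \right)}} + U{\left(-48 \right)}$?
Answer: $- \frac{47332}{1609} \approx -29.417$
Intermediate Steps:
$J{\left(A \right)} = 16$
$U{\left(B \right)} = -24$ ($U{\left(B \right)} = - 3 \left(\frac{8}{1^{2}} + 0\right) = - 3 \left(\frac{8}{1} + 0\right) = - 3 \left(8 \cdot 1 + 0\right) = - 3 \left(8 + 0\right) = \left(-3\right) 8 = -24$)
$\frac{16051 + 18813}{-6452 + J{\left(-38 \right)}} + U{\left(-48 \right)} = \frac{16051 + 18813}{-6452 + 16} - 24 = \frac{34864}{-6436} - 24 = 34864 \left(- \frac{1}{6436}\right) - 24 = - \frac{8716}{1609} - 24 = - \frac{47332}{1609}$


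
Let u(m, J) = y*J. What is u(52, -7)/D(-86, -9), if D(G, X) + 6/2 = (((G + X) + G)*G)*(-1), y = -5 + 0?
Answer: -35/15569 ≈ -0.0022481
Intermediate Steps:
y = -5
u(m, J) = -5*J
D(G, X) = -3 - G*(X + 2*G) (D(G, X) = -3 + (((G + X) + G)*G)*(-1) = -3 + ((X + 2*G)*G)*(-1) = -3 + (G*(X + 2*G))*(-1) = -3 - G*(X + 2*G))
u(52, -7)/D(-86, -9) = (-5*(-7))/(-3 - 2*(-86)**2 - 1*(-86)*(-9)) = 35/(-3 - 2*7396 - 774) = 35/(-3 - 14792 - 774) = 35/(-15569) = 35*(-1/15569) = -35/15569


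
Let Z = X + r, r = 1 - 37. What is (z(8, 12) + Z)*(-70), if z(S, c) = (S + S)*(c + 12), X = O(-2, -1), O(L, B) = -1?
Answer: -24290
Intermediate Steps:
X = -1
r = -36
z(S, c) = 2*S*(12 + c) (z(S, c) = (2*S)*(12 + c) = 2*S*(12 + c))
Z = -37 (Z = -1 - 36 = -37)
(z(8, 12) + Z)*(-70) = (2*8*(12 + 12) - 37)*(-70) = (2*8*24 - 37)*(-70) = (384 - 37)*(-70) = 347*(-70) = -24290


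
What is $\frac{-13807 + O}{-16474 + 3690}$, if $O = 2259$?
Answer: $\frac{2887}{3196} \approx 0.90332$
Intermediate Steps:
$\frac{-13807 + O}{-16474 + 3690} = \frac{-13807 + 2259}{-16474 + 3690} = - \frac{11548}{-12784} = \left(-11548\right) \left(- \frac{1}{12784}\right) = \frac{2887}{3196}$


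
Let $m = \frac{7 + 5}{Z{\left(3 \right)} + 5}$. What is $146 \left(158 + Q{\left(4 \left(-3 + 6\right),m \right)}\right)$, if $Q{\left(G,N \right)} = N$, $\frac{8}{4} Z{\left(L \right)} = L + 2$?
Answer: $\frac{116508}{5} \approx 23302.0$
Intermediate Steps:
$Z{\left(L \right)} = 1 + \frac{L}{2}$ ($Z{\left(L \right)} = \frac{L + 2}{2} = \frac{2 + L}{2} = 1 + \frac{L}{2}$)
$m = \frac{8}{5}$ ($m = \frac{7 + 5}{\left(1 + \frac{1}{2} \cdot 3\right) + 5} = \frac{12}{\left(1 + \frac{3}{2}\right) + 5} = \frac{12}{\frac{5}{2} + 5} = \frac{12}{\frac{15}{2}} = 12 \cdot \frac{2}{15} = \frac{8}{5} \approx 1.6$)
$146 \left(158 + Q{\left(4 \left(-3 + 6\right),m \right)}\right) = 146 \left(158 + \frac{8}{5}\right) = 146 \cdot \frac{798}{5} = \frac{116508}{5}$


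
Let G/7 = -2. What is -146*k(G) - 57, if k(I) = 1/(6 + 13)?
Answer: -1229/19 ≈ -64.684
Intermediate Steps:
G = -14 (G = 7*(-2) = -14)
k(I) = 1/19
-146*k(G) - 57 = -146*1/19 - 57 = -146/19 - 57 = -1229/19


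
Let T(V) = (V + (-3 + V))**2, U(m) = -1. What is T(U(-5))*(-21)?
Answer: -525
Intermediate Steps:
T(V) = (-3 + 2*V)**2
T(U(-5))*(-21) = (-3 + 2*(-1))**2*(-21) = (-3 - 2)**2*(-21) = (-5)**2*(-21) = 25*(-21) = -525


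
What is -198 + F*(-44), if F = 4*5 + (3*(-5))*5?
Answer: 2222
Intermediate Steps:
F = -55 (F = 20 - 15*5 = 20 - 75 = -55)
-198 + F*(-44) = -198 - 55*(-44) = -198 + 2420 = 2222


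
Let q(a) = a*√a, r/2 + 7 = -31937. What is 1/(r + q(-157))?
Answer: I/(-63888*I + 157*√157) ≈ -1.5638e-5 + 4.815e-7*I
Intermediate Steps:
r = -63888 (r = -14 + 2*(-31937) = -14 - 63874 = -63888)
q(a) = a^(3/2)
1/(r + q(-157)) = 1/(-63888 + (-157)^(3/2)) = 1/(-63888 - 157*I*√157)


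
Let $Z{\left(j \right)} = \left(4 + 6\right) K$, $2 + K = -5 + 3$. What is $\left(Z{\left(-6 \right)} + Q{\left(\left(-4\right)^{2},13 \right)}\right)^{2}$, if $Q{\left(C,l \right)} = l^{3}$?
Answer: $4652649$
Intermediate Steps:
$K = -4$ ($K = -2 + \left(-5 + 3\right) = -2 - 2 = -4$)
$Z{\left(j \right)} = -40$ ($Z{\left(j \right)} = \left(4 + 6\right) \left(-4\right) = 10 \left(-4\right) = -40$)
$\left(Z{\left(-6 \right)} + Q{\left(\left(-4\right)^{2},13 \right)}\right)^{2} = \left(-40 + 13^{3}\right)^{2} = \left(-40 + 2197\right)^{2} = 2157^{2} = 4652649$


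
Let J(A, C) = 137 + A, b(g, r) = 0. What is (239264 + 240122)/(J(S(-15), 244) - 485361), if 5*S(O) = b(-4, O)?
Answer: -239693/242612 ≈ -0.98797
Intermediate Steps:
S(O) = 0 (S(O) = (⅕)*0 = 0)
(239264 + 240122)/(J(S(-15), 244) - 485361) = (239264 + 240122)/((137 + 0) - 485361) = 479386/(137 - 485361) = 479386/(-485224) = 479386*(-1/485224) = -239693/242612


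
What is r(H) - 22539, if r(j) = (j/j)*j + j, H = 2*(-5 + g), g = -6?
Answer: -22583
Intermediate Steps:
H = -22 (H = 2*(-5 - 6) = 2*(-11) = -22)
r(j) = 2*j (r(j) = 1*j + j = j + j = 2*j)
r(H) - 22539 = 2*(-22) - 22539 = -44 - 22539 = -22583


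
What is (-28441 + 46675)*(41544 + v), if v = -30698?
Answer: 197765964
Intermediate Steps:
(-28441 + 46675)*(41544 + v) = (-28441 + 46675)*(41544 - 30698) = 18234*10846 = 197765964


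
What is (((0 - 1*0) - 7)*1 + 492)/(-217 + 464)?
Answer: 485/247 ≈ 1.9636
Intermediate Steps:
(((0 - 1*0) - 7)*1 + 492)/(-217 + 464) = (((0 + 0) - 7)*1 + 492)/247 = ((0 - 7)*1 + 492)*(1/247) = (-7*1 + 492)*(1/247) = (-7 + 492)*(1/247) = 485*(1/247) = 485/247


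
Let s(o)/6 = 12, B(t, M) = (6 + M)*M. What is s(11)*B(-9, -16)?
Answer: 11520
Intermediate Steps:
B(t, M) = M*(6 + M)
s(o) = 72 (s(o) = 6*12 = 72)
s(11)*B(-9, -16) = 72*(-16*(6 - 16)) = 72*(-16*(-10)) = 72*160 = 11520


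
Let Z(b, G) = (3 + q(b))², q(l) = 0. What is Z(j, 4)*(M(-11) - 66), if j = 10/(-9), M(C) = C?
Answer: -693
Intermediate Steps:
j = -10/9 (j = 10*(-⅑) = -10/9 ≈ -1.1111)
Z(b, G) = 9 (Z(b, G) = (3 + 0)² = 3² = 9)
Z(j, 4)*(M(-11) - 66) = 9*(-11 - 66) = 9*(-77) = -693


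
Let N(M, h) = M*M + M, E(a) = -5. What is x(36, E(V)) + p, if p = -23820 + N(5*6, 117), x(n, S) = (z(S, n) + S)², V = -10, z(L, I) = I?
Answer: -21929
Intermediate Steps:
N(M, h) = M + M² (N(M, h) = M² + M = M + M²)
x(n, S) = (S + n)² (x(n, S) = (n + S)² = (S + n)²)
p = -22890 (p = -23820 + (5*6)*(1 + 5*6) = -23820 + 30*(1 + 30) = -23820 + 30*31 = -23820 + 930 = -22890)
x(36, E(V)) + p = (-5 + 36)² - 22890 = 31² - 22890 = 961 - 22890 = -21929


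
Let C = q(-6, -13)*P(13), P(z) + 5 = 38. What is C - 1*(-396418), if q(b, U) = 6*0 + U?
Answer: 395989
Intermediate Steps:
P(z) = 33 (P(z) = -5 + 38 = 33)
q(b, U) = U (q(b, U) = 0 + U = U)
C = -429 (C = -13*33 = -429)
C - 1*(-396418) = -429 - 1*(-396418) = -429 + 396418 = 395989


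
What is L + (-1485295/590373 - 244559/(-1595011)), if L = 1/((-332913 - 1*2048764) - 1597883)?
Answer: -421583418875345923/178445636247673080 ≈ -2.3625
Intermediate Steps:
L = -1/3979560 (L = 1/((-332913 - 2048764) - 1597883) = 1/(-2381677 - 1597883) = 1/(-3979560) = -1/3979560 ≈ -2.5128e-7)
L + (-1485295/590373 - 244559/(-1595011)) = -1/3979560 + (-1485295/590373 - 244559/(-1595011)) = -1/3979560 + (-1485295*1/590373 - 244559*(-1/1595011)) = -1/3979560 + (-212185/84339 + 244559/1595011) = -1/3979560 - 317811547534/134521632729 = -421583418875345923/178445636247673080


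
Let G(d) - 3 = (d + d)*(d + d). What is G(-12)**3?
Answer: 194104539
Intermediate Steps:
G(d) = 3 + 4*d**2 (G(d) = 3 + (d + d)*(d + d) = 3 + (2*d)*(2*d) = 3 + 4*d**2)
G(-12)**3 = (3 + 4*(-12)**2)**3 = (3 + 4*144)**3 = (3 + 576)**3 = 579**3 = 194104539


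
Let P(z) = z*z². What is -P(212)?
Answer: -9528128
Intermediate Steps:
P(z) = z³
-P(212) = -1*212³ = -1*9528128 = -9528128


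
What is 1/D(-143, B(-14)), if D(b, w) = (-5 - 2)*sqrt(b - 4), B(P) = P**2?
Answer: I*sqrt(3)/147 ≈ 0.011783*I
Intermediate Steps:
D(b, w) = -7*sqrt(-4 + b)
1/D(-143, B(-14)) = 1/(-7*sqrt(-4 - 143)) = 1/(-49*I*sqrt(3)) = I*sqrt(3)/147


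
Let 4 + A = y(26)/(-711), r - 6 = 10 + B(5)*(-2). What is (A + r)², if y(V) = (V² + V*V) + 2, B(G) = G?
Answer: 4624/505521 ≈ 0.0091470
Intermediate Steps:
y(V) = 2 + 2*V² (y(V) = (V² + V²) + 2 = 2*V² + 2 = 2 + 2*V²)
r = 6 (r = 6 + (10 + 5*(-2)) = 6 + (10 - 10) = 6 + 0 = 6)
A = -4198/711 (A = -4 + (2 + 2*26²)/(-711) = -4 + (2 + 2*676)*(-1/711) = -4 + (2 + 1352)*(-1/711) = -4 + 1354*(-1/711) = -4 - 1354/711 = -4198/711 ≈ -5.9044)
(A + r)² = (-4198/711 + 6)² = (68/711)² = 4624/505521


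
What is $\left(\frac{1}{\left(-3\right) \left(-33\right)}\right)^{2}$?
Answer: $\frac{1}{9801} \approx 0.00010203$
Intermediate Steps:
$\left(\frac{1}{\left(-3\right) \left(-33\right)}\right)^{2} = \left(\frac{1}{99}\right)^{2} = \frac{1}{9801}$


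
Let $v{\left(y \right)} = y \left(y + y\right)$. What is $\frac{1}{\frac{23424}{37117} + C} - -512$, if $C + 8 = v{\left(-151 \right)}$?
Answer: $\frac{866476029181}{1692335922} \approx 512.0$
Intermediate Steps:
$v{\left(y \right)} = 2 y^{2}$ ($v{\left(y \right)} = y 2 y = 2 y^{2}$)
$C = 45594$ ($C = -8 + 2 \left(-151\right)^{2} = -8 + 2 \cdot 22801 = -8 + 45602 = 45594$)
$\frac{1}{\frac{23424}{37117} + C} - -512 = \frac{1}{\frac{23424}{37117} + 45594} - -512 = \frac{1}{23424 \cdot \frac{1}{37117} + 45594} + 512 = \frac{1}{\frac{23424}{37117} + 45594} + 512 = \frac{1}{\frac{1692335922}{37117}} + 512 = \frac{37117}{1692335922} + 512 = \frac{866476029181}{1692335922}$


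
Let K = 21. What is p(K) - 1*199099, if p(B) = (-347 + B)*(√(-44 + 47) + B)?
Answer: -205945 - 326*√3 ≈ -2.0651e+5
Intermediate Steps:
p(B) = (-347 + B)*(B + √3) (p(B) = (-347 + B)*(√3 + B) = (-347 + B)*(B + √3))
p(K) - 1*199099 = (21² - 347*21 - 347*√3 + 21*√3) - 1*199099 = (441 - 7287 - 347*√3 + 21*√3) - 199099 = (-6846 - 326*√3) - 199099 = -205945 - 326*√3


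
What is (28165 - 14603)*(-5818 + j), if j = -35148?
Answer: -555580892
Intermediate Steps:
(28165 - 14603)*(-5818 + j) = (28165 - 14603)*(-5818 - 35148) = 13562*(-40966) = -555580892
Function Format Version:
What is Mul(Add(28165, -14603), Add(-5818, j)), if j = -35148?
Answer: -555580892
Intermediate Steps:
Mul(Add(28165, -14603), Add(-5818, j)) = Mul(Add(28165, -14603), Add(-5818, -35148)) = Mul(13562, -40966) = -555580892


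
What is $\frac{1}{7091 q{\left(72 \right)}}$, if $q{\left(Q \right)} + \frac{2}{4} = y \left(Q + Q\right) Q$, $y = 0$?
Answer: $- \frac{2}{7091} \approx -0.00028205$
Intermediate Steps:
$q{\left(Q \right)} = - \frac{1}{2}$ ($q{\left(Q \right)} = - \frac{1}{2} + 0 \left(Q + Q\right) Q = - \frac{1}{2} + 0 \cdot 2 Q Q = - \frac{1}{2} + 0 Q = - \frac{1}{2} + 0 = - \frac{1}{2}$)
$\frac{1}{7091 q{\left(72 \right)}} = \frac{1}{7091 \left(- \frac{1}{2}\right)} = \frac{1}{7091} \left(-2\right) = - \frac{2}{7091}$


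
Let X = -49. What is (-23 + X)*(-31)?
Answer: 2232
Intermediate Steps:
(-23 + X)*(-31) = (-23 - 49)*(-31) = -72*(-31) = 2232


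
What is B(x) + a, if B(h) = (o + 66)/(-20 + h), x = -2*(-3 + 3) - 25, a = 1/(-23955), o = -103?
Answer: 59086/71865 ≈ 0.82218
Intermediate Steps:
a = -1/23955 ≈ -4.1745e-5
x = -25 (x = -2*0 - 25 = 0 - 25 = -25)
B(h) = -37/(-20 + h) (B(h) = (-103 + 66)/(-20 + h) = -37/(-20 + h))
B(x) + a = -37/(-20 - 25) - 1/23955 = -37/(-45) - 1/23955 = -37*(-1/45) - 1/23955 = 37/45 - 1/23955 = 59086/71865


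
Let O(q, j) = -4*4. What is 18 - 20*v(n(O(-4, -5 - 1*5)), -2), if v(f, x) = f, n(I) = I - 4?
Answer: 418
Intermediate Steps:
O(q, j) = -16
n(I) = -4 + I
18 - 20*v(n(O(-4, -5 - 1*5)), -2) = 18 - 20*(-4 - 16) = 18 - 20*(-20) = 18 + 400 = 418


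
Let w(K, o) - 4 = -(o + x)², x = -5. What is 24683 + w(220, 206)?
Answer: -15714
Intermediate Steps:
w(K, o) = 4 - (-5 + o)² (w(K, o) = 4 - (o - 5)² = 4 - (-5 + o)²)
24683 + w(220, 206) = 24683 + (4 - (-5 + 206)²) = 24683 + (4 - 1*201²) = 24683 + (4 - 1*40401) = 24683 + (4 - 40401) = 24683 - 40397 = -15714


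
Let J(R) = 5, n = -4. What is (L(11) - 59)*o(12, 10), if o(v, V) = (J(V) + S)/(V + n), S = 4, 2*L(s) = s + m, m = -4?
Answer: -333/4 ≈ -83.250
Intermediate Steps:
L(s) = -2 + s/2 (L(s) = (s - 4)/2 = (-4 + s)/2 = -2 + s/2)
o(v, V) = 9/(-4 + V) (o(v, V) = (5 + 4)/(V - 4) = 9/(-4 + V))
(L(11) - 59)*o(12, 10) = ((-2 + (1/2)*11) - 59)*(9/(-4 + 10)) = ((-2 + 11/2) - 59)*(9/6) = (7/2 - 59)*(9*(1/6)) = -111/2*3/2 = -333/4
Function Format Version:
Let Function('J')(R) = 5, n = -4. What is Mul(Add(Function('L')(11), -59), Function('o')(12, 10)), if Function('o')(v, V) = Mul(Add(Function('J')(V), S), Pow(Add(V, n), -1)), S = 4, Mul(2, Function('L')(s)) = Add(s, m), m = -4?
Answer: Rational(-333, 4) ≈ -83.250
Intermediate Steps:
Function('L')(s) = Add(-2, Mul(Rational(1, 2), s)) (Function('L')(s) = Mul(Rational(1, 2), Add(s, -4)) = Mul(Rational(1, 2), Add(-4, s)) = Add(-2, Mul(Rational(1, 2), s)))
Function('o')(v, V) = Mul(9, Pow(Add(-4, V), -1)) (Function('o')(v, V) = Mul(Add(5, 4), Pow(Add(V, -4), -1)) = Mul(9, Pow(Add(-4, V), -1)))
Mul(Add(Function('L')(11), -59), Function('o')(12, 10)) = Mul(Add(Add(-2, Mul(Rational(1, 2), 11)), -59), Mul(9, Pow(Add(-4, 10), -1))) = Mul(Add(Add(-2, Rational(11, 2)), -59), Mul(9, Pow(6, -1))) = Mul(Add(Rational(7, 2), -59), Mul(9, Rational(1, 6))) = Mul(Rational(-111, 2), Rational(3, 2)) = Rational(-333, 4)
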